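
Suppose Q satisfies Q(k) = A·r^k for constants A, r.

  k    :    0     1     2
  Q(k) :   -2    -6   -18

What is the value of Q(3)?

-54

Consecutive ratio: -6/(-2) = 3, and -18/(-6) = 3, so r = 3.
Then A·3^0 = -2 gives A = -2, and Q(k) = -2·3^k.
Q(3) = -2·3^3 = -54.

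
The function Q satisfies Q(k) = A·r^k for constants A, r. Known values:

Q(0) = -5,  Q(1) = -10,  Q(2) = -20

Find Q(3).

-40

Consecutive ratio: -10/(-5) = 2, and -20/(-10) = 2, so r = 2.
Then A·2^0 = -5 gives A = -5, and Q(k) = -5·2^k.
Q(3) = -5·2^3 = -40.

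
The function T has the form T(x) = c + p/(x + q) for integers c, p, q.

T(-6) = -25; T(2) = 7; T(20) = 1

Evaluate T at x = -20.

(T(x) − c)(x + q) = p for each data point; the three points give a linear system in c and q, then p follows.
Solving: c = -1, q = 4, p = 48, so T(x) = -1 + 48/(x + 4).
Then T(-20) = -1 + 48/(-16) = -4.

-4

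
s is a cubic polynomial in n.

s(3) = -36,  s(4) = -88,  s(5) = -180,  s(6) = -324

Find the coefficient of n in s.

-6

Write s(n) = an³ + bn² + cn + d; the 4 given values yield a linear system in the 4 coefficients.
Solving, s(n) = -2n³ + 4n² - 6n.
The coefficient of n is -6.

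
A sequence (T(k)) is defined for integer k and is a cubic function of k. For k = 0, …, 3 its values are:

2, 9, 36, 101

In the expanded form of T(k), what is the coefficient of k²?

1

Write T(k) = ak³ + bk² + ck + d; the 4 given values yield a linear system in the 4 coefficients.
Solving, T(k) = 3k³ + k² + 3k + 2.
The coefficient of k² is 1.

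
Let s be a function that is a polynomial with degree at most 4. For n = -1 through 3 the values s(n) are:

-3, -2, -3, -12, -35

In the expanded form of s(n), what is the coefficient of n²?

-1

First differences: 1, -1, -9, -23. Second differences: -2, -8, -14. Third differences: -6, -6.
Level-3 differences are constant, so s has degree 3.
Fitting a degree-3 polynomial gives s(n) = -n³ - n² + n - 2.
The coefficient of n² is -1.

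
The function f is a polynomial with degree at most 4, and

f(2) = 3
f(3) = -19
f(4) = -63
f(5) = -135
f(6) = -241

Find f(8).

-579

First differences: -22, -44, -72, -106. Second differences: -22, -28, -34. Third differences: -6, -6.
Level-3 differences are constant, so f has degree 3.
Fitting a degree-3 polynomial gives f(k) = -k³ - 2k² + 7k + 5.
Then f(8) = -579.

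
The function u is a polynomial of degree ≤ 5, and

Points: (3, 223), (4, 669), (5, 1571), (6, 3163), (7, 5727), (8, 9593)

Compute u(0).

1

First differences: 446, 902, 1592, 2564, 3866. Second differences: 456, 690, 972, 1302. Third differences: 234, 282, 330. Fourth differences: 48, 48.
Level-4 differences are constant, so u has degree 4.
Fitting a degree-4 polynomial gives u(t) = 2t^4 + 3t³ - 2t² - t + 1.
Then u(0) = 1.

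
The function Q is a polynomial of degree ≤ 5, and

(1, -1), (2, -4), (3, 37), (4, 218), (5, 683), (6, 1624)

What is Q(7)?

3281

First differences: -3, 41, 181, 465, 941. Second differences: 44, 140, 284, 476. Third differences: 96, 144, 192. Fourth differences: 48, 48.
Level-4 differences are constant, so Q has degree 4.
Extending the table by one column gives the next first difference 1657, so Q(7) = 1624 + 1657 = 3281.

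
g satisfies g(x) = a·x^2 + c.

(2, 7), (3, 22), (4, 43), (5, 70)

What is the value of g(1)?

-2

From g(2) = 7 and g(3) = 22: 4a + c = 7 and 9a + c = 22.
Subtracting: 5a = 15, so a = 3; then c = 7 − 3·4 = -5.
So g(x) = 3x² − 5, and g(1) = -2.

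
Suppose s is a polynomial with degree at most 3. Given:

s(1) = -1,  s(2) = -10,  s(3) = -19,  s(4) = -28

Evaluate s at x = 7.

-55

First differences: -9, -9, -9.
Level-1 differences are constant, so s has degree 1.
Fitting a degree-1 polynomial gives s(x) = -9x + 8.
Then s(7) = -55.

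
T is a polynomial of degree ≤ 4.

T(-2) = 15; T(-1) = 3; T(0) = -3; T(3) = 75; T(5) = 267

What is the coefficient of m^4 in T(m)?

0

Write T(m) = am^4 + bm³ + cm² + dm + e; the 5 given values yield a linear system in the 5 coefficients.
Solving, the leading coefficient vanishes, and T(m) = m³ + 6m² - m - 3.
The coefficient of m^4 is 0.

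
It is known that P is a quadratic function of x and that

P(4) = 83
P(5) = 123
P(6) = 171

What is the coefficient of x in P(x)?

Write P(x) = ax² + bx + c; the 3 given values yield a linear system in the 3 coefficients.
Solving, P(x) = 4x² + 4x + 3.
The coefficient of x is 4.

4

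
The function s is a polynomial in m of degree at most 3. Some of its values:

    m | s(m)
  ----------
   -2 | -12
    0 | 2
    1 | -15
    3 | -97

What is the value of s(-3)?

-43

Write s(m) = am³ + bm² + cm + d; the 4 given values yield a linear system in the 4 coefficients.
Solving, the leading coefficient vanishes, and s(m) = -8m² - 9m + 2.
Then s(-3) = -43.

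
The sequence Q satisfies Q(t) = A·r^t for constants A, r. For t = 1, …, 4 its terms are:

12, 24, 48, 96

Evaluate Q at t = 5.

Consecutive ratio: 24/12 = 2, and 48/24 = 2, so r = 2.
Then A·2^1 = 12 gives A = 6, and Q(t) = 6·2^t.
Q(5) = 6·2^5 = 192.

192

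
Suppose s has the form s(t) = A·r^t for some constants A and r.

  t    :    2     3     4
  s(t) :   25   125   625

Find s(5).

Consecutive ratio: 125/25 = 5, and 625/125 = 5, so r = 5.
Then A·5^2 = 25 gives A = 1, and s(t) = 1·5^t.
s(5) = 1·5^5 = 3125.

3125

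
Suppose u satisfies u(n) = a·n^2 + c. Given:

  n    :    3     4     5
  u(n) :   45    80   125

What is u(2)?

From u(3) = 45 and u(4) = 80: 9a + c = 45 and 16a + c = 80.
Subtracting: 7a = 35, so a = 5; then c = 45 − 5·9 = 0.
So u(n) = 5n² + 0, and u(2) = 20.

20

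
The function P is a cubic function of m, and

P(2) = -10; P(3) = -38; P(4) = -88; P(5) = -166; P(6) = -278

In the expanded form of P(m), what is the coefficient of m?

1

First differences: -28, -50, -78, -112. Second differences: -22, -28, -34. Third differences: -6, -6.
Level-3 differences are constant, so P has degree 3.
Fitting a degree-3 polynomial gives P(m) = -m³ - 2m² + m + 4.
The coefficient of m is 1.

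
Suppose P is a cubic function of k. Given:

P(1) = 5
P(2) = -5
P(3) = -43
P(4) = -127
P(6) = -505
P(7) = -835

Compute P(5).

Write P(k) = ak³ + bk² + ck + d; the 6 given values yield a linear system in the 4 coefficients.
Solving, P(k) = -3k³ + 4k² - k + 5.
Then P(5) = -275.

-275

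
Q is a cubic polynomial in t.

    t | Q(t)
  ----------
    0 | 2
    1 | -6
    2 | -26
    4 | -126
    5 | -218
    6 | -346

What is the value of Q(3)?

Write Q(t) = at³ + bt² + ct + d; the 6 given values yield a linear system in the 4 coefficients.
Solving, Q(t) = -t³ - 3t² - 4t + 2.
Then Q(3) = -64.

-64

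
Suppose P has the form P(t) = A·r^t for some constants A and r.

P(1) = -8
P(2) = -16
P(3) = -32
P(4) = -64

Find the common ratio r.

2

Consecutive ratio: -16/(-8) = 2, and -32/(-16) = 2, so r = 2.
Then A·2^1 = -8 gives A = -4, and P(t) = -4·2^t.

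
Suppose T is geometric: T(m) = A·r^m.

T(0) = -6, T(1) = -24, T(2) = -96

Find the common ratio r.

4

Consecutive ratio: -24/(-6) = 4, and -96/(-24) = 4, so r = 4.
Then A·4^0 = -6 gives A = -6, and T(m) = -6·4^m.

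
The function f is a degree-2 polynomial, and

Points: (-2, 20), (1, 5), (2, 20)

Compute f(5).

125

Write f(x) = ax² + bx + c; the 3 given values yield a linear system in the 3 coefficients.
Solving, f(x) = 5x².
Then f(5) = 125.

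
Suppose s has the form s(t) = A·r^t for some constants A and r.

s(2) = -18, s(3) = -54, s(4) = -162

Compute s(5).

Consecutive ratio: -54/(-18) = 3, and -162/(-54) = 3, so r = 3.
Then A·3^2 = -18 gives A = -2, and s(t) = -2·3^t.
s(5) = -2·3^5 = -486.

-486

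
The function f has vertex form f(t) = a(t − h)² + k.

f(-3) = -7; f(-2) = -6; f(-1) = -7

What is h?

First differences 1, -1; second difference -2 = 2a, so a = -1.
Expanding, the t-coefficient is −2ah = 2h; matching it to the data gives h = -2, and then k = -6.
So f(t) = -1(t + 2)² − 6.
Hence h = -2.

-2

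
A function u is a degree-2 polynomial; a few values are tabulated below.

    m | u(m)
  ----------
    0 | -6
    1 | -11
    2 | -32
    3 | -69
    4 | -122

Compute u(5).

Write u(m) = am² + bm + c; the 5 given values yield a linear system in the 3 coefficients.
Solving, u(m) = -8m² + 3m - 6.
Then u(5) = -191.

-191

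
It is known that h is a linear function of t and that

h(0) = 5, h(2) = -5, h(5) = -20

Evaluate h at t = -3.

20

Write h(t) = at + b; the 3 given values yield a linear system in the 2 coefficients.
Solving, h(t) = -5t + 5.
Then h(-3) = 20.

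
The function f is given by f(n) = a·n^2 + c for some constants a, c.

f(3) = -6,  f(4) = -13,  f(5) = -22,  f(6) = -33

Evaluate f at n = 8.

-61

From f(3) = -6 and f(4) = -13: 9a + c = -6 and 16a + c = -13.
Subtracting: 7a = -7, so a = -1; then c = -6 − (-1)·9 = 3.
So f(n) = -1n² + 3, and f(8) = -61.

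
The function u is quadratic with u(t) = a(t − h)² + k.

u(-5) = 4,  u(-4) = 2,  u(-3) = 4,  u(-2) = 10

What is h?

-4

First differences -2, 2, 6; second difference 4 = 2a, so a = 2.
Expanding, the t-coefficient is −2ah = -4h; matching it to the data gives h = -4, and then k = 2.
So u(t) = 2(t + 4)² + 2.
Hence h = -4.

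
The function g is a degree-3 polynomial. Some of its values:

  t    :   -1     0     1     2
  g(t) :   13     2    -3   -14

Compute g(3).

-43

Write g(t) = at³ + bt² + ct + d; the 4 given values yield a linear system in the 4 coefficients.
Solving, g(t) = -2t³ + 3t² - 6t + 2.
Then g(3) = -43.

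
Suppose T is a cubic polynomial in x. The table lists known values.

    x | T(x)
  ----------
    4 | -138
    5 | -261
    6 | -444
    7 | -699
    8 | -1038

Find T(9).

Write T(x) = ax³ + bx² + cx + d; the 5 given values yield a linear system in the 4 coefficients.
Solving, T(x) = -2x³ - x - 6.
Then T(9) = -1473.

-1473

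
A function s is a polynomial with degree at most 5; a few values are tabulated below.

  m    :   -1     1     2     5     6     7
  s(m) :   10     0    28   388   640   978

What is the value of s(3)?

Write s(m) = am^5 + bm^4 + cm³ + dm² + em + p; the 6 given values yield a linear system in the 6 coefficients.
Solving, the top 2 coefficients vanish, and s(m) = 2m³ + 7m² - 7m - 2.
Then s(3) = 94.

94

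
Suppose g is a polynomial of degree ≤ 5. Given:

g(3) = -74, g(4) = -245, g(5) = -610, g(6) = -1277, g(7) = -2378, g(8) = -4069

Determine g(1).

-2

Write g(k) = ak^5 + bk^4 + ck³ + dk² + ek + p; the 6 given values yield a linear system in the 6 coefficients.
Solving, the leading coefficient vanishes, and g(k) = -k^4 + 4k - 5.
Then g(1) = -2.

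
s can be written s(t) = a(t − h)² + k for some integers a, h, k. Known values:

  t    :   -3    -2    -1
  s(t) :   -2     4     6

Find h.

-1

First differences 6, 2; second difference -4 = 2a, so a = -2.
Expanding, the t-coefficient is −2ah = 4h; matching it to the data gives h = -1, and then k = 6.
So s(t) = -2(t + 1)² + 6.
Hence h = -1.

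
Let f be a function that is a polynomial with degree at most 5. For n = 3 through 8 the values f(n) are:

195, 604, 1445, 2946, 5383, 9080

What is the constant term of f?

0

First differences: 409, 841, 1501, 2437, 3697. Second differences: 432, 660, 936, 1260. Third differences: 228, 276, 324. Fourth differences: 48, 48.
Level-4 differences are constant, so f has degree 4.
Fitting a degree-4 polynomial gives f(n) = 2n^4 + 2n³ - 2n² - n.
The constant term is f(0) = 0.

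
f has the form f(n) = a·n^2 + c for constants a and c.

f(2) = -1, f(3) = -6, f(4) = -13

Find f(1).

2

From f(2) = -1 and f(3) = -6: 4a + c = -1 and 9a + c = -6.
Subtracting: 5a = -5, so a = -1; then c = -1 − (-1)·4 = 3.
So f(n) = -1n² + 3, and f(1) = 2.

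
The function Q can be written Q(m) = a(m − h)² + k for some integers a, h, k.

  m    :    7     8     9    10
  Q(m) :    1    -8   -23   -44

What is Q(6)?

First differences -9, -15, -21; second difference -6 = 2a, so a = -3.
Expanding, the m-coefficient is −2ah = 6h; matching it to the data gives h = 6, and then k = 4.
So Q(m) = -3(m − 6)² + 4.
Q(6) = -3·0² + 4 = 4.

4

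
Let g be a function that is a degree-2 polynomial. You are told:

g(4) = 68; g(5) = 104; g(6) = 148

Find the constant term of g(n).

Write g(n) = an² + bn + c; the 3 given values yield a linear system in the 3 coefficients.
Solving, g(n) = 4n² + 4.
The constant term is g(0) = 4.

4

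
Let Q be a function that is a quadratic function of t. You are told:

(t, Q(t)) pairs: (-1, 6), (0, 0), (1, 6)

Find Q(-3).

Write Q(t) = at² + bt + c; the 3 given values yield a linear system in the 3 coefficients.
Solving, Q(t) = 6t².
Then Q(-3) = 54.

54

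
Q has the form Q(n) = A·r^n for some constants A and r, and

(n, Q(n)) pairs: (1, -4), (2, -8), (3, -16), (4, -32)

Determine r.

2

Consecutive ratio: -8/(-4) = 2, and -16/(-8) = 2, so r = 2.
Then A·2^1 = -4 gives A = -2, and Q(n) = -2·2^n.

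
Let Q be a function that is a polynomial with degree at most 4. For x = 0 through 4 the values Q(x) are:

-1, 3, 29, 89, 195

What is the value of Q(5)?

First differences: 4, 26, 60, 106. Second differences: 22, 34, 46. Third differences: 12, 12.
Level-3 differences are constant, so Q has degree 3.
Fitting a degree-3 polynomial gives Q(x) = 2x³ + 5x² - 3x - 1.
Then Q(5) = 359.

359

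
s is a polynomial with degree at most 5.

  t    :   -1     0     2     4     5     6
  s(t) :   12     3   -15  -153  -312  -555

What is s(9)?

Write s(t) = at^5 + bt^4 + ct³ + dt² + et + p; the 6 given values yield a linear system in the 6 coefficients.
Solving, the top 2 coefficients vanish, and s(t) = -3t³ + 3t² - 3t + 3.
Then s(9) = -1968.

-1968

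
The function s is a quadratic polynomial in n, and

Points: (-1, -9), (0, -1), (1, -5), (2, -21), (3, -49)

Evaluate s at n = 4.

-89

Write s(n) = an² + bn + c; the 5 given values yield a linear system in the 3 coefficients.
Solving, s(n) = -6n² + 2n - 1.
Then s(4) = -89.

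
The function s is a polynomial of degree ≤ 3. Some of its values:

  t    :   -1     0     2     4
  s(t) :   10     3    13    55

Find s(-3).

48

Write s(t) = at³ + bt² + ct + d; the 4 given values yield a linear system in the 4 coefficients.
Solving, the leading coefficient vanishes, and s(t) = 4t² - 3t + 3.
Then s(-3) = 48.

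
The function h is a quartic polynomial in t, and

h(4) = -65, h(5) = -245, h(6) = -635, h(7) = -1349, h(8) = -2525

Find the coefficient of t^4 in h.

-1

Write h(t) = at^4 + bt³ + ct² + dt + e; the 5 given values yield a linear system in the 5 coefficients.
Solving, h(t) = -t^4 + 3t³ + t² - 3t - 5.
The coefficient of t^4 is -1.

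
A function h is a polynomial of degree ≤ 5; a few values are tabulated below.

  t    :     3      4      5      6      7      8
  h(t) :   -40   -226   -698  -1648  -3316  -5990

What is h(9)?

-10006

Write h(t) = at^5 + bt^4 + ct³ + dt² + et + p; the 6 given values yield a linear system in the 6 coefficients.
Solving, the leading coefficient vanishes, and h(t) = -2t^4 + 4t³ + 3t² - 5t + 2.
Then h(9) = -10006.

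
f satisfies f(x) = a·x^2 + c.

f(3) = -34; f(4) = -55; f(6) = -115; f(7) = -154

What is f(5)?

From f(3) = -34 and f(4) = -55: 9a + c = -34 and 16a + c = -55.
Subtracting: 7a = -21, so a = -3; then c = -34 − (-3)·9 = -7.
So f(x) = -3x² − 7, and f(5) = -82.

-82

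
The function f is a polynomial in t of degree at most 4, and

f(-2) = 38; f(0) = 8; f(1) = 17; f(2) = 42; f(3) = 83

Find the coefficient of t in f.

1

Write f(t) = at^4 + bt³ + ct² + dt + e; the 5 given values yield a linear system in the 5 coefficients.
Solving, the top 2 coefficients vanish, and f(t) = 8t² + t + 8.
The coefficient of t is 1.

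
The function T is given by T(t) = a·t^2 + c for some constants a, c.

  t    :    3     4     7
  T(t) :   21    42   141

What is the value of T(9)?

237

From T(3) = 21 and T(4) = 42: 9a + c = 21 and 16a + c = 42.
Subtracting: 7a = 21, so a = 3; then c = 21 − 3·9 = -6.
So T(t) = 3t² − 6, and T(9) = 237.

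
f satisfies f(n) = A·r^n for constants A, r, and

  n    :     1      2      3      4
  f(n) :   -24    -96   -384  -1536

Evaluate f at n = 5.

Consecutive ratio: -96/(-24) = 4, and -384/(-96) = 4, so r = 4.
Then A·4^1 = -24 gives A = -6, and f(n) = -6·4^n.
f(5) = -6·4^5 = -6144.

-6144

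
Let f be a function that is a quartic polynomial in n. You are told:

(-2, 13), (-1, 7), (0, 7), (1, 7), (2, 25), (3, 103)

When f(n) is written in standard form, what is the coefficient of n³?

Write f(n) = an^4 + bn³ + cn² + dn + e; the 6 given values yield a linear system in the 5 coefficients.
Solving, f(n) = n^4 + n³ - n² - n + 7.
The coefficient of n³ is 1.

1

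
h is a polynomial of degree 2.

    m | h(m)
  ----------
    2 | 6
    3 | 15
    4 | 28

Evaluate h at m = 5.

Write h(m) = am² + bm + c; the 3 given values yield a linear system in the 3 coefficients.
Solving, h(m) = 2m² - m.
Then h(5) = 45.

45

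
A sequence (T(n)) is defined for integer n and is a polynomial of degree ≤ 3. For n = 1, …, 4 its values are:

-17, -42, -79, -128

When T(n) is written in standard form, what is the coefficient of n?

-7

Write T(n) = an³ + bn² + cn + d; the 4 given values yield a linear system in the 4 coefficients.
Solving, the leading coefficient vanishes, and T(n) = -6n² - 7n - 4.
The coefficient of n is -7.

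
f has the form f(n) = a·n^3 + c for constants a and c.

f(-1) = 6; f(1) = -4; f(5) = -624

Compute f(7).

From f(-1) = 6 and f(1) = -4: -1a + c = 6 and 1a + c = -4.
Subtracting: 2a = -10, so a = -5; then c = 6 − (-5)·(-1) = 1.
So f(n) = -5n³ + 1, and f(7) = -1714.

-1714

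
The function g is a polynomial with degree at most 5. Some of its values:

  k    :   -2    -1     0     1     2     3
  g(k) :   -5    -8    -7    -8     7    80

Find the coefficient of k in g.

-1

First differences: -3, 1, -1, 15, 73. Second differences: 4, -2, 16, 58. Third differences: -6, 18, 42. Fourth differences: 24, 24.
Level-4 differences are constant, so g has degree 4.
Fitting a degree-4 polynomial gives g(k) = k^4 + k³ - 2k² - k - 7.
The coefficient of k is -1.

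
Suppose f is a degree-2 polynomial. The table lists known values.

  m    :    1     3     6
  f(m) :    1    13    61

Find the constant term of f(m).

1

Write f(m) = am² + bm + c; the 3 given values yield a linear system in the 3 coefficients.
Solving, f(m) = 2m² - 2m + 1.
The constant term is f(0) = 1.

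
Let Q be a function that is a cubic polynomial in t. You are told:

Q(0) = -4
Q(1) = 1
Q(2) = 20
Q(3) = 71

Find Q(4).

172

Write Q(t) = at³ + bt² + ct + d; the 4 given values yield a linear system in the 4 coefficients.
Solving, Q(t) = 3t³ - 2t² + 4t - 4.
Then Q(4) = 172.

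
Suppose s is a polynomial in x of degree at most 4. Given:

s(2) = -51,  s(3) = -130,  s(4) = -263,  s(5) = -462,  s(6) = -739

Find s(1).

First differences: -79, -133, -199, -277. Second differences: -54, -66, -78. Third differences: -12, -12.
Level-3 differences are constant, so s has degree 3.
Fitting a degree-3 polynomial gives s(x) = -2x³ - 9x² + 4x - 7.
Then s(1) = -14.

-14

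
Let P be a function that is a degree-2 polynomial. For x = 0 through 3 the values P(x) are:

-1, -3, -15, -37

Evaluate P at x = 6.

-163

First differences: -2, -12, -22. Second differences: -10, -10.
Level-2 differences are constant, so P has degree 2.
Fitting a degree-2 polynomial gives P(x) = -5x² + 3x - 1.
Then P(6) = -163.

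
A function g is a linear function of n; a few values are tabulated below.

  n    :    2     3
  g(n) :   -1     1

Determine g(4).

3

Write g(n) = an + b; the 2 given values yield a linear system in the 2 coefficients.
Solving, g(n) = 2n - 5.
Then g(4) = 3.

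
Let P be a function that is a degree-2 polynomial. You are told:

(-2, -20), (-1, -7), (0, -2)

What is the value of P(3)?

Write P(x) = ax² + bx + c; the 3 given values yield a linear system in the 3 coefficients.
Solving, P(x) = -4x² + x - 2.
Then P(3) = -35.

-35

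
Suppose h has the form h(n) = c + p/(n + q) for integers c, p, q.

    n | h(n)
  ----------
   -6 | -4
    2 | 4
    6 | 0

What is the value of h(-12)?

(h(n) − c)(n + q) = p for each data point; the three points give a linear system in c and q, then p follows.
Solving: c = -2, q = 0, p = 12, so h(n) = -2 + 12/(n + 0).
Then h(-12) = -2 + 12/(-12) = -3.

-3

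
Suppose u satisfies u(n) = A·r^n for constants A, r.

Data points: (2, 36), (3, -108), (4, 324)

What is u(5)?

-972

Consecutive ratio: -108/36 = -3, and 324/(-108) = -3, so r = -3.
Then A·(-3)^2 = 36 gives A = 4, and u(n) = 4·(-3)^n.
u(5) = 4·(-3)^5 = -972.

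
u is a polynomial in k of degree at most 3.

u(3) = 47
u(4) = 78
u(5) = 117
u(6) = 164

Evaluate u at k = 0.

First differences: 31, 39, 47. Second differences: 8, 8.
Level-2 differences are constant, so u has degree 2.
Fitting a degree-2 polynomial gives u(k) = 4k² + 3k + 2.
Then u(0) = 2.

2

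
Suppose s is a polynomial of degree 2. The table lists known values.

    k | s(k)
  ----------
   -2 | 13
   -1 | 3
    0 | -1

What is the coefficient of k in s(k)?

-1

Write s(k) = ak² + bk + c; the 3 given values yield a linear system in the 3 coefficients.
Solving, s(k) = 3k² - k - 1.
The coefficient of k is -1.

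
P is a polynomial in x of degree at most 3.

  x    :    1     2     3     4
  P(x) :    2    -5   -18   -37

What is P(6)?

Write P(x) = ax³ + bx² + cx + d; the 4 given values yield a linear system in the 4 coefficients.
Solving, the leading coefficient vanishes, and P(x) = -3x² + 2x + 3.
Then P(6) = -93.

-93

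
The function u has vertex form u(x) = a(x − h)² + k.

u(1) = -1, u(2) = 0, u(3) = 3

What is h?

First differences 1, 3; second difference 2 = 2a, so a = 1.
Expanding, the x-coefficient is −2ah = -2h; matching it to the data gives h = 1, and then k = -1.
So u(x) = 1(x − 1)² − 1.
Hence h = 1.

1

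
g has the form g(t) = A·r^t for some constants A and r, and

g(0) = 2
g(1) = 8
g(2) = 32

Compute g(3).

Consecutive ratio: 8/2 = 4, and 32/8 = 4, so r = 4.
Then A·4^0 = 2 gives A = 2, and g(t) = 2·4^t.
g(3) = 2·4^3 = 128.

128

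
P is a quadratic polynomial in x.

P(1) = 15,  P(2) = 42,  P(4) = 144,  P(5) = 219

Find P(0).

4

Write P(x) = ax² + bx + c; the 4 given values yield a linear system in the 3 coefficients.
Solving, P(x) = 8x² + 3x + 4.
Then P(0) = 4.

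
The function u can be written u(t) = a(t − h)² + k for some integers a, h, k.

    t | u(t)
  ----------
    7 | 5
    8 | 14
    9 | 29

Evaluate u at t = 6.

First differences 9, 15; second difference 6 = 2a, so a = 3.
Expanding, the t-coefficient is −2ah = -6h; matching it to the data gives h = 6, and then k = 2.
So u(t) = 3(t − 6)² + 2.
u(6) = 3·0² + 2 = 2.

2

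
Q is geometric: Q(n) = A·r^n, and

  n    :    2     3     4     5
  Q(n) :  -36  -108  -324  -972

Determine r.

Consecutive ratio: -108/(-36) = 3, and -324/(-108) = 3, so r = 3.
Then A·3^2 = -36 gives A = -4, and Q(n) = -4·3^n.

3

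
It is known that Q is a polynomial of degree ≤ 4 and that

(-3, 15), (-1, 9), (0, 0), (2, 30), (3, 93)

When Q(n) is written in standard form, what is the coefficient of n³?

2

Write Q(n) = an^4 + bn³ + cn² + dn + e; the 5 given values yield a linear system in the 5 coefficients.
Solving, the leading coefficient vanishes, and Q(n) = 2n³ + 6n² - 5n.
The coefficient of n³ is 2.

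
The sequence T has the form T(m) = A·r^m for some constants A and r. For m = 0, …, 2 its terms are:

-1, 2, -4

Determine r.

-2

Consecutive ratio: 2/(-1) = -2, and -4/2 = -2, so r = -2.
Then A·(-2)^0 = -1 gives A = -1, and T(m) = -1·(-2)^m.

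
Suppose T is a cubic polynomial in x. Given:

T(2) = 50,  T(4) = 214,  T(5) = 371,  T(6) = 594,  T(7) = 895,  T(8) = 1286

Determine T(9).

1779

Write T(x) = ax³ + bx² + cx + d; the 6 given values yield a linear system in the 4 coefficients.
Solving, T(x) = 2x³ + 3x² + 8x + 6.
Then T(9) = 1779.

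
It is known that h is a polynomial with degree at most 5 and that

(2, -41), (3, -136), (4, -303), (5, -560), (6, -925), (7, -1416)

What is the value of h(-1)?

-8

First differences: -95, -167, -257, -365, -491. Second differences: -72, -90, -108, -126. Third differences: -18, -18, -18.
Level-3 differences are constant, so h has degree 3.
Fitting a degree-3 polynomial gives h(k) = -3k³ - 9k² + 7k + 5.
Then h(-1) = -8.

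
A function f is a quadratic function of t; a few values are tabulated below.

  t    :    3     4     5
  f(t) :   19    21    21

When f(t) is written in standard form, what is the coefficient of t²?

Write f(t) = at² + bt + c; the 3 given values yield a linear system in the 3 coefficients.
Solving, f(t) = -t² + 9t + 1.
The coefficient of t² is -1.

-1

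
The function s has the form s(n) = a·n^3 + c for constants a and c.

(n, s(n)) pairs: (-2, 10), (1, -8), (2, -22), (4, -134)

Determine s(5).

From s(-2) = 10 and s(1) = -8: -8a + c = 10 and 1a + c = -8.
Subtracting: 9a = -18, so a = -2; then c = 10 − (-2)·(-8) = -6.
So s(n) = -2n³ − 6, and s(5) = -256.

-256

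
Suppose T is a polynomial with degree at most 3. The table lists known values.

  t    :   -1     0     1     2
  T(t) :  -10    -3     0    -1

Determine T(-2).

Write T(t) = at³ + bt² + ct + d; the 4 given values yield a linear system in the 4 coefficients.
Solving, the leading coefficient vanishes, and T(t) = -2t² + 5t - 3.
Then T(-2) = -21.

-21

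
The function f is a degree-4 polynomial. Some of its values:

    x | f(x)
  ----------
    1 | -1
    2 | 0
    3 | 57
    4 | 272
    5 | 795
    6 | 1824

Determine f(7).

First differences: 1, 57, 215, 523, 1029. Second differences: 56, 158, 308, 506. Third differences: 102, 150, 198. Fourth differences: 48, 48.
Level-4 differences are constant, so f has degree 4.
Fitting a degree-4 polynomial gives f(x) = 2x^4 - 3x³ - 4x² + 4x.
Then f(7) = 3605.

3605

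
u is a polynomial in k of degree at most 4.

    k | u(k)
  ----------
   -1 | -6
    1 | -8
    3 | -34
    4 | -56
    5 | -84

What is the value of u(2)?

-18

Write u(k) = ak^4 + bk³ + ck² + dk + e; the 5 given values yield a linear system in the 5 coefficients.
Solving, the top 2 coefficients vanish, and u(k) = -3k² - k - 4.
Then u(2) = -18.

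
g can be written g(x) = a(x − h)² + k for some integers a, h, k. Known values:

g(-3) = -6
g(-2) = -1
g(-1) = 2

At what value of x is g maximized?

0

First differences 5, 3; second difference -2 = 2a, so a = -1.
Expanding, the x-coefficient is −2ah = 2h; matching it to the data gives h = 0, and then k = 3.
So g(x) = -1(x + 0)² + 3.
Hence h = 0.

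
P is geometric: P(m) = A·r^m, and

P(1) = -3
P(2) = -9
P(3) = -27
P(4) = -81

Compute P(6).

-729

Consecutive ratio: -9/(-3) = 3, and -27/(-9) = 3, so r = 3.
Then A·3^1 = -3 gives A = -1, and P(m) = -1·3^m.
P(6) = -1·3^6 = -729.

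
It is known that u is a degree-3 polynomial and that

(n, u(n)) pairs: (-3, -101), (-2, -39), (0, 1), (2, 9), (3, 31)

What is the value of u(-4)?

Write u(n) = an³ + bn² + cn + d; the 5 given values yield a linear system in the 4 coefficients.
Solving, u(n) = 2n³ - 4n² + 4n + 1.
Then u(-4) = -207.

-207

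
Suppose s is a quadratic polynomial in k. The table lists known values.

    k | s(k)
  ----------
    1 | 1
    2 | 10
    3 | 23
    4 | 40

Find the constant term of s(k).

First differences: 9, 13, 17. Second differences: 4, 4.
Level-2 differences are constant, so s has degree 2.
Fitting a degree-2 polynomial gives s(k) = 2k² + 3k - 4.
The constant term is s(0) = -4.

-4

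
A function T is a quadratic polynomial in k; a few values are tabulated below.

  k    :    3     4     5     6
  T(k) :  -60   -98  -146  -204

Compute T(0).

-6

First differences: -38, -48, -58. Second differences: -10, -10.
Level-2 differences are constant, so T has degree 2.
Fitting a degree-2 polynomial gives T(k) = -5k² - 3k - 6.
Then T(0) = -6.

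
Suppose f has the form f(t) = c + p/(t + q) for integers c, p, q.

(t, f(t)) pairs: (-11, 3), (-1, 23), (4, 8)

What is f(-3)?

(f(t) − c)(t + q) = p for each data point; the three points give a linear system in c and q, then p follows.
Solving: c = 5, q = 2, p = 18, so f(t) = 5 + 18/(t + 2).
Then f(-3) = 5 + 18/(-1) = -13.

-13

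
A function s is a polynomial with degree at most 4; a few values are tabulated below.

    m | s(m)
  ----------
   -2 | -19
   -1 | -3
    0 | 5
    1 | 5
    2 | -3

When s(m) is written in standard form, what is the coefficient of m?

4

Write s(m) = am^4 + bm³ + cm² + dm + e; the 5 given values yield a linear system in the 5 coefficients.
Solving, the top 2 coefficients vanish, and s(m) = -4m² + 4m + 5.
The coefficient of m is 4.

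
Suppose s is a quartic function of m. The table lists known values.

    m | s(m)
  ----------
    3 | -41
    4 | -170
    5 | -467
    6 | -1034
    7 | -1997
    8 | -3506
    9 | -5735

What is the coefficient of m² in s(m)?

Write s(m) = am^4 + bm³ + cm² + dm + e; the 7 given values yield a linear system in the 5 coefficients.
Solving, s(m) = -m^4 + m³ + m² + 2m - 2.
The coefficient of m² is 1.

1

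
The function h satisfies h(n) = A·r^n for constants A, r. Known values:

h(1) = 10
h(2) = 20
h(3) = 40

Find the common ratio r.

Consecutive ratio: 20/10 = 2, and 40/20 = 2, so r = 2.
Then A·2^1 = 10 gives A = 5, and h(n) = 5·2^n.

2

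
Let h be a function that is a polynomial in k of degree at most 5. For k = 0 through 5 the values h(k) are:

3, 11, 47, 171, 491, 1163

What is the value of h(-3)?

267

Write h(k) = ak^5 + bk^4 + ck³ + dk² + ek + p; the 6 given values yield a linear system in the 6 coefficients.
Solving, the leading coefficient vanishes, and h(k) = 2k^4 - 2k³ + 6k² + 2k + 3.
Then h(-3) = 267.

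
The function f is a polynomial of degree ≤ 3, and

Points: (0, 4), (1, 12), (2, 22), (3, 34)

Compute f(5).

64

First differences: 8, 10, 12. Second differences: 2, 2.
Level-2 differences are constant, so f has degree 2.
Fitting a degree-2 polynomial gives f(t) = t² + 7t + 4.
Then f(5) = 64.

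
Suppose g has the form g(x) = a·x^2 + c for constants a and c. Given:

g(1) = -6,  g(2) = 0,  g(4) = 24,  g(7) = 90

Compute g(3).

10

From g(1) = -6 and g(2) = 0: 1a + c = -6 and 4a + c = 0.
Subtracting: 3a = 6, so a = 2; then c = -6 − 2·1 = -8.
So g(x) = 2x² − 8, and g(3) = 10.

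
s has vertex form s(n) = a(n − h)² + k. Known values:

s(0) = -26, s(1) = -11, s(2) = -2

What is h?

3

First differences 15, 9; second difference -6 = 2a, so a = -3.
Expanding, the n-coefficient is −2ah = 6h; matching it to the data gives h = 3, and then k = 1.
So s(n) = -3(n − 3)² + 1.
Hence h = 3.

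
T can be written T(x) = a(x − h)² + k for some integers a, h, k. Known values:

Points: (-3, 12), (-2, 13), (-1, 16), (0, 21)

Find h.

-3

First differences 1, 3, 5; second difference 2 = 2a, so a = 1.
Expanding, the x-coefficient is −2ah = -2h; matching it to the data gives h = -3, and then k = 12.
So T(x) = 1(x + 3)² + 12.
Hence h = -3.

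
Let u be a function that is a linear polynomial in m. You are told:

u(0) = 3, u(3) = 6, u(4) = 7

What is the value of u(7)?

Write u(m) = am + b; the 3 given values yield a linear system in the 2 coefficients.
Solving, u(m) = m + 3.
Then u(7) = 10.

10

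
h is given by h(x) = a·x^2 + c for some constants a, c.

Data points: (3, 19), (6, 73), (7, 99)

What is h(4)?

From h(3) = 19 and h(6) = 73: 9a + c = 19 and 36a + c = 73.
Subtracting: 27a = 54, so a = 2; then c = 19 − 2·9 = 1.
So h(x) = 2x² + 1, and h(4) = 33.

33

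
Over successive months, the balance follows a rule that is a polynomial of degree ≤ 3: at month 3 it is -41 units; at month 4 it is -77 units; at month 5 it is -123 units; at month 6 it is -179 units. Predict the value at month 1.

Write the value at k as Q(k).
Write Q(k) = ak³ + bk² + ck + d; the 4 given values yield a linear system in the 4 coefficients.
Solving, the leading coefficient vanishes, and Q(k) = -5k² - k + 7.
Then Q(1) = 1.

1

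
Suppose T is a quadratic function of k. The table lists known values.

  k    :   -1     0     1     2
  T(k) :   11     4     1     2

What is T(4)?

16

First differences: -7, -3, 1. Second differences: 4, 4.
Level-2 differences are constant, so T has degree 2.
Fitting a degree-2 polynomial gives T(k) = 2k² - 5k + 4.
Then T(4) = 16.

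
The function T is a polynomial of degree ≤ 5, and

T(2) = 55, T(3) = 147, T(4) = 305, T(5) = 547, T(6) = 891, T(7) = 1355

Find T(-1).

First differences: 92, 158, 242, 344, 464. Second differences: 66, 84, 102, 120. Third differences: 18, 18, 18.
Level-3 differences are constant, so T has degree 3.
Fitting a degree-3 polynomial gives T(k) = 3k³ + 6k² + 5k - 3.
Then T(-1) = -5.

-5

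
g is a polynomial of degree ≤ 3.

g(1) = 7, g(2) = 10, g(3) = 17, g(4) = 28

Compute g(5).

43

Write g(m) = am³ + bm² + cm + d; the 4 given values yield a linear system in the 4 coefficients.
Solving, the leading coefficient vanishes, and g(m) = 2m² - 3m + 8.
Then g(5) = 43.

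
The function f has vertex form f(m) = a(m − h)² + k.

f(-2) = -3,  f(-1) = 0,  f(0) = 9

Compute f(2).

45

First differences 3, 9; second difference 6 = 2a, so a = 3.
Expanding, the m-coefficient is −2ah = -6h; matching it to the data gives h = -2, and then k = -3.
So f(m) = 3(m + 2)² − 3.
f(2) = 3·4² − 3 = 45.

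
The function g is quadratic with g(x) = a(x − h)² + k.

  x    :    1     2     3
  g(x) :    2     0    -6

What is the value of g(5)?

First differences -2, -6; second difference -4 = 2a, so a = -2.
Expanding, the x-coefficient is −2ah = 4h; matching it to the data gives h = 1, and then k = 2.
So g(x) = -2(x − 1)² + 2.
g(5) = -2·4² + 2 = -30.

-30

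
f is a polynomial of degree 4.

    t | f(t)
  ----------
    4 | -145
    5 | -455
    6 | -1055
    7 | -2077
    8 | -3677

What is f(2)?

Write f(t) = at^4 + bt³ + ct² + dt + e; the 5 given values yield a linear system in the 5 coefficients.
Solving, f(t) = -t^4 + 6t² + 5t - 5.
Then f(2) = 13.

13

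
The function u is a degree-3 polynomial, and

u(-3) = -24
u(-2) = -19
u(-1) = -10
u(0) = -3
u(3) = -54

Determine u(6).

Write u(x) = ax³ + bx² + cx + d; the 5 given values yield a linear system in the 4 coefficients.
Solving, u(x) = -x³ - 4x² + 4x - 3.
Then u(6) = -339.

-339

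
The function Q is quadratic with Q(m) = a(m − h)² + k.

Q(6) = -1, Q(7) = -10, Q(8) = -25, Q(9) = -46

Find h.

First differences -9, -15, -21; second difference -6 = 2a, so a = -3.
Expanding, the m-coefficient is −2ah = 6h; matching it to the data gives h = 5, and then k = 2.
So Q(m) = -3(m − 5)² + 2.
Hence h = 5.

5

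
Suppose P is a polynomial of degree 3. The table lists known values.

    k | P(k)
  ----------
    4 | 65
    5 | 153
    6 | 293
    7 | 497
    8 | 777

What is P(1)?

-7

First differences: 88, 140, 204, 280. Second differences: 52, 64, 76. Third differences: 12, 12.
Level-3 differences are constant, so P has degree 3.
Fitting a degree-3 polynomial gives P(k) = 2k³ - 4k² + 2k - 7.
Then P(1) = -7.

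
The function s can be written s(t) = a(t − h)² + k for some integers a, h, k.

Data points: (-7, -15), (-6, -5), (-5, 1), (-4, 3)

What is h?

-4

First differences 10, 6, 2; second difference -4 = 2a, so a = -2.
Expanding, the t-coefficient is −2ah = 4h; matching it to the data gives h = -4, and then k = 3.
So s(t) = -2(t + 4)² + 3.
Hence h = -4.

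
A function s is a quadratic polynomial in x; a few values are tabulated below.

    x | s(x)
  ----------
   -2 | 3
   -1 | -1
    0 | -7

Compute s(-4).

5

Write s(x) = ax² + bx + c; the 3 given values yield a linear system in the 3 coefficients.
Solving, s(x) = -x² - 7x - 7.
Then s(-4) = 5.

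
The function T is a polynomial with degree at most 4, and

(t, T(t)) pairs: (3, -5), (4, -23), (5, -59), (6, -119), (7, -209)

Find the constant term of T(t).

First differences: -18, -36, -60, -90. Second differences: -18, -24, -30. Third differences: -6, -6.
Level-3 differences are constant, so T has degree 3.
Fitting a degree-3 polynomial gives T(t) = -t³ + 3t² - 2t + 1.
The constant term is T(0) = 1.

1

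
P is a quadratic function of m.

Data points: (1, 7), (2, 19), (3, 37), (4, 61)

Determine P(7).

Write P(m) = am² + bm + c; the 4 given values yield a linear system in the 3 coefficients.
Solving, P(m) = 3m² + 3m + 1.
Then P(7) = 169.

169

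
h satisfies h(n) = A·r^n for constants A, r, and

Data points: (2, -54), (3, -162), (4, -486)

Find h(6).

-4374

Consecutive ratio: -162/(-54) = 3, and -486/(-162) = 3, so r = 3.
Then A·3^2 = -54 gives A = -6, and h(n) = -6·3^n.
h(6) = -6·3^6 = -4374.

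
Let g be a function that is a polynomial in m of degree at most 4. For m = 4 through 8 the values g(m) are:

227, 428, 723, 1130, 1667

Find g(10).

3203

First differences: 201, 295, 407, 537. Second differences: 94, 112, 130. Third differences: 18, 18.
Level-3 differences are constant, so g has degree 3.
Fitting a degree-3 polynomial gives g(m) = 3m³ + 2m² + 3.
Then g(10) = 3203.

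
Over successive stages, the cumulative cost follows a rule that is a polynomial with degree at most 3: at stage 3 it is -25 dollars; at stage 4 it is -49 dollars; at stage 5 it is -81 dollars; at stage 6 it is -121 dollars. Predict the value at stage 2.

Write the value at m as Q(m).
First differences: -24, -32, -40. Second differences: -8, -8.
Level-2 differences are constant, so Q has degree 2.
Fitting a degree-2 polynomial gives Q(m) = -4m² + 4m - 1.
Then Q(2) = -9.

-9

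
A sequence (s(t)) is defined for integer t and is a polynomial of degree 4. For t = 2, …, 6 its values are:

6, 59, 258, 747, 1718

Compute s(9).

Write s(t) = at^4 + bt³ + ct² + dt + e; the 5 given values yield a linear system in the 5 coefficients.
Solving, s(t) = 2t^4 - 4t³ - t² + 4t + 2.
Then s(9) = 10163.

10163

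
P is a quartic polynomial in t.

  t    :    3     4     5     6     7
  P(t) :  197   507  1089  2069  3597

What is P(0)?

Write P(t) = at^4 + bt³ + ct² + dt + e; the 5 given values yield a linear system in the 5 coefficients.
Solving, P(t) = t^4 + 3t³ + 3t² + 3t - 1.
The constant term is P(0) = -1.

-1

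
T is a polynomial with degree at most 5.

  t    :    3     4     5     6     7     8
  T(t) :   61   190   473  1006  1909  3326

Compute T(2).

14

Write T(t) = at^5 + bt^4 + ct³ + dt² + et + p; the 6 given values yield a linear system in the 6 coefficients.
Solving, the leading coefficient vanishes, and T(t) = t^4 - 2t³ + 4t² - 2.
Then T(2) = 14.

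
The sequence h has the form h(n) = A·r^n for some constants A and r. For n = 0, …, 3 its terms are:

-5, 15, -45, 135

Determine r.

Consecutive ratio: 15/(-5) = -3, and -45/15 = -3, so r = -3.
Then A·(-3)^0 = -5 gives A = -5, and h(n) = -5·(-3)^n.

-3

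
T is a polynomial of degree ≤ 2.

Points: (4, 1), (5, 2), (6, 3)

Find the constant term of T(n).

First differences: 1, 1.
Level-1 differences are constant, so T has degree 1.
Fitting a degree-1 polynomial gives T(n) = n - 3.
The constant term is T(0) = -3.

-3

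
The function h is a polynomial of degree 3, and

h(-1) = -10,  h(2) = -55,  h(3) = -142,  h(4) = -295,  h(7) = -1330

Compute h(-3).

20

Write h(k) = ak³ + bk² + ck + d; the 5 given values yield a linear system in the 4 coefficients.
Solving, h(k) = -3k³ - 6k² - 7.
Then h(-3) = 20.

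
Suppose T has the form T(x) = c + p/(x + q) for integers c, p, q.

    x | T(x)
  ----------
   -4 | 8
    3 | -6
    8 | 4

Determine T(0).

(T(x) − c)(x + q) = p for each data point; the three points give a linear system in c and q, then p follows.
Solving: c = 6, q = -2, p = -12, so T(x) = 6 − 12/(x − 2).
Then T(0) = 6 − 12/(-2) = 12.

12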